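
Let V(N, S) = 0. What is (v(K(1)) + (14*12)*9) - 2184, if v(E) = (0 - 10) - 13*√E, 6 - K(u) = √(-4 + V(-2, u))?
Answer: -682 - 13*√(6 - 2*I) ≈ -714.27 + 5.2369*I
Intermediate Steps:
K(u) = 6 - 2*I (K(u) = 6 - √(-4 + 0) = 6 - √(-4) = 6 - 2*I)
v(E) = -10 - 13*√E
(v(K(1)) + (14*12)*9) - 2184 = ((-10 - 13*√(6 - 2*I)) + (14*12)*9) - 2184 = ((-10 - 13*√(6 - 2*I)) + 168*9) - 2184 = ((-10 - 13*√(6 - 2*I)) + 1512) - 2184 = (1502 - 13*√(6 - 2*I)) - 2184 = -682 - 13*√(6 - 2*I)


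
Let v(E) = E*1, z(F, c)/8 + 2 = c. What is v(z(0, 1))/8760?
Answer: -1/1095 ≈ -0.00091324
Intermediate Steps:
z(F, c) = -16 + 8*c
v(E) = E
v(z(0, 1))/8760 = (-16 + 8*1)/8760 = (-16 + 8)*(1/8760) = -8*1/8760 = -1/1095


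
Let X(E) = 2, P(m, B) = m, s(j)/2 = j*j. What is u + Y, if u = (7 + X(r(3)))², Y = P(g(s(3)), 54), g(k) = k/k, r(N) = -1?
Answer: 82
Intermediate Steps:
s(j) = 2*j² (s(j) = 2*(j*j) = 2*j²)
g(k) = 1
Y = 1
u = 81 (u = (7 + 2)² = 9² = 81)
u + Y = 81 + 1 = 82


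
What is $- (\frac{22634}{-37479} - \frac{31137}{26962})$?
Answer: $\frac{136710887}{77731446} \approx 1.7588$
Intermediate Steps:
$- (\frac{22634}{-37479} - \frac{31137}{26962}) = - (22634 \left(- \frac{1}{37479}\right) - \frac{31137}{26962}) = - (- \frac{22634}{37479} - \frac{31137}{26962}) = \left(-1\right) \left(- \frac{136710887}{77731446}\right) = \frac{136710887}{77731446}$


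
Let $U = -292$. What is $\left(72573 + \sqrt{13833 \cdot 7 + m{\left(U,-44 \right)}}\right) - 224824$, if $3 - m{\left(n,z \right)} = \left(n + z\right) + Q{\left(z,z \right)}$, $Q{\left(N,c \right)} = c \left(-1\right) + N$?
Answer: $-152251 + \sqrt{97170} \approx -1.5194 \cdot 10^{5}$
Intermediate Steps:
$Q{\left(N,c \right)} = N - c$ ($Q{\left(N,c \right)} = - c + N = N - c$)
$m{\left(n,z \right)} = 3 - n - z$ ($m{\left(n,z \right)} = 3 - \left(\left(n + z\right) + \left(z - z\right)\right) = 3 - \left(\left(n + z\right) + 0\right) = 3 - \left(n + z\right) = 3 - n - z$)
$\left(72573 + \sqrt{13833 \cdot 7 + m{\left(U,-44 \right)}}\right) - 224824 = \left(72573 + \sqrt{13833 \cdot 7 - -339}\right) - 224824 = \left(72573 + \sqrt{96831 + \left(3 + 292 + 44\right)}\right) - 224824 = \left(72573 + \sqrt{96831 + 339}\right) - 224824 = \left(72573 + \sqrt{97170}\right) - 224824 = -152251 + \sqrt{97170}$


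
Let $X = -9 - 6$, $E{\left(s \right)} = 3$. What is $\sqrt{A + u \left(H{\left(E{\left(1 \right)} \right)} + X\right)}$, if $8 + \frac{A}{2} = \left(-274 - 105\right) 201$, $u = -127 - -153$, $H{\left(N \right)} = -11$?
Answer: $5 i \sqrt{6122} \approx 391.22 i$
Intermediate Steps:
$X = -15$ ($X = -9 - 6 = -15$)
$u = 26$ ($u = -127 + 153 = 26$)
$A = -152374$ ($A = -16 + 2 \left(-274 - 105\right) 201 = -16 + 2 \left(\left(-379\right) 201\right) = -16 + 2 \left(-76179\right) = -16 - 152358 = -152374$)
$\sqrt{A + u \left(H{\left(E{\left(1 \right)} \right)} + X\right)} = \sqrt{-152374 + 26 \left(-11 - 15\right)} = \sqrt{-152374 + 26 \left(-26\right)} = \sqrt{-152374 - 676} = \sqrt{-153050} = 5 i \sqrt{6122}$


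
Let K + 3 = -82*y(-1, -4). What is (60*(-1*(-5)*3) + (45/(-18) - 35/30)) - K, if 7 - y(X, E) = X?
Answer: 4666/3 ≈ 1555.3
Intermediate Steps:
y(X, E) = 7 - X
K = -659 (K = -3 - 82*(7 - 1*(-1)) = -3 - 82*(7 + 1) = -3 - 82*8 = -3 - 656 = -659)
(60*(-1*(-5)*3) + (45/(-18) - 35/30)) - K = (60*(-1*(-5)*3) + (45/(-18) - 35/30)) - 1*(-659) = (60*(5*3) + (45*(-1/18) - 35*1/30)) + 659 = (60*15 + (-5/2 - 7/6)) + 659 = (900 - 11/3) + 659 = 2689/3 + 659 = 4666/3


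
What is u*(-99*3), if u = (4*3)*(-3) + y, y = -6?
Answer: 12474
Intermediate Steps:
u = -42 (u = (4*3)*(-3) - 6 = 12*(-3) - 6 = -36 - 6 = -42)
u*(-99*3) = -(-4158)*3 = -42*(-297) = 12474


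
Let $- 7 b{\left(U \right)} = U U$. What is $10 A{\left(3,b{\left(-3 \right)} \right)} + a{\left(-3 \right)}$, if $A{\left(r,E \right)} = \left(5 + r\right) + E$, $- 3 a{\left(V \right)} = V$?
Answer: $\frac{477}{7} \approx 68.143$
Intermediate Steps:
$a{\left(V \right)} = - \frac{V}{3}$
$b{\left(U \right)} = - \frac{U^{2}}{7}$ ($b{\left(U \right)} = - \frac{U U}{7} = - \frac{U^{2}}{7}$)
$A{\left(r,E \right)} = 5 + E + r$
$10 A{\left(3,b{\left(-3 \right)} \right)} + a{\left(-3 \right)} = 10 \left(5 - \frac{\left(-3\right)^{2}}{7} + 3\right) - -1 = 10 \left(5 - \frac{9}{7} + 3\right) + 1 = 10 \cdot \frac{47}{7} + 1 = \frac{470}{7} + 1 = \frac{477}{7}$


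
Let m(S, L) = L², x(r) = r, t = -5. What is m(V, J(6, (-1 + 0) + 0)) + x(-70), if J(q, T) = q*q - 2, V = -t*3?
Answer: 1086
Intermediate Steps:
V = 15 (V = -1*(-5)*3 = 5*3 = 15)
J(q, T) = -2 + q² (J(q, T) = q² - 2 = -2 + q²)
m(V, J(6, (-1 + 0) + 0)) + x(-70) = (-2 + 6²)² - 70 = (-2 + 36)² - 70 = 34² - 70 = 1156 - 70 = 1086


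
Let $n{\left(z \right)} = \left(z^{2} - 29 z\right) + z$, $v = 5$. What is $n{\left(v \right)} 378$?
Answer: $-43470$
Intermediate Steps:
$n{\left(z \right)} = z^{2} - 28 z$
$n{\left(v \right)} 378 = 5 \left(-28 + 5\right) 378 = 5 \left(-23\right) 378 = \left(-115\right) 378 = -43470$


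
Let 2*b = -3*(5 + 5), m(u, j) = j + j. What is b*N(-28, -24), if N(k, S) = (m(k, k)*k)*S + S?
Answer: 564840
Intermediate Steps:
m(u, j) = 2*j
b = -15 (b = (-3*(5 + 5))/2 = (-3*10)/2 = (½)*(-30) = -15)
N(k, S) = S + 2*S*k² (N(k, S) = ((2*k)*k)*S + S = (2*k²)*S + S = 2*S*k² + S = S + 2*S*k²)
b*N(-28, -24) = -(-360)*(1 + 2*(-28)²) = -(-360)*(1 + 2*784) = -(-360)*(1 + 1568) = -(-360)*1569 = -15*(-37656) = 564840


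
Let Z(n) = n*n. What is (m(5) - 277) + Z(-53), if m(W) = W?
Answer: 2537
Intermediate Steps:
Z(n) = n²
(m(5) - 277) + Z(-53) = (5 - 277) + (-53)² = -272 + 2809 = 2537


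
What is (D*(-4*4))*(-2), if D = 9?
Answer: 288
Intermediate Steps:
(D*(-4*4))*(-2) = (9*(-4*4))*(-2) = (9*(-16))*(-2) = -144*(-2) = 288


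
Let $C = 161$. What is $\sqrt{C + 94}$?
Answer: $\sqrt{255} \approx 15.969$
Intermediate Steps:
$\sqrt{C + 94} = \sqrt{161 + 94} = \sqrt{255}$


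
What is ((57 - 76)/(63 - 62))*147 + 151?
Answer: -2642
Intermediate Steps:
((57 - 76)/(63 - 62))*147 + 151 = -19/1*147 + 151 = -19*1*147 + 151 = -19*147 + 151 = -2793 + 151 = -2642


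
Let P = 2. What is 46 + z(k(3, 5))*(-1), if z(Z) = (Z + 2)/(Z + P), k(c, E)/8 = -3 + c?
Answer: 45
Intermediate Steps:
k(c, E) = -24 + 8*c (k(c, E) = 8*(-3 + c) = -24 + 8*c)
z(Z) = 1 (z(Z) = (Z + 2)/(Z + 2) = (2 + Z)/(2 + Z) = 1)
46 + z(k(3, 5))*(-1) = 46 + 1*(-1) = 46 - 1 = 45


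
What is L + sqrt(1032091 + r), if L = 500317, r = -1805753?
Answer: 500317 + I*sqrt(773662) ≈ 5.0032e+5 + 879.58*I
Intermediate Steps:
L + sqrt(1032091 + r) = 500317 + sqrt(1032091 - 1805753) = 500317 + sqrt(-773662) = 500317 + I*sqrt(773662)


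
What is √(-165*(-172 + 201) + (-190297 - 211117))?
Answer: I*√406199 ≈ 637.34*I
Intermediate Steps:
√(-165*(-172 + 201) + (-190297 - 211117)) = √(-165*29 - 401414) = √(-4785 - 401414) = √(-406199) = I*√406199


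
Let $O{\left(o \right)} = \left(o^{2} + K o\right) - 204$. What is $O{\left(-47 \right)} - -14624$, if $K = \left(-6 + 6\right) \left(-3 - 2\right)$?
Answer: $16629$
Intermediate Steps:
$K = 0$ ($K = 0 \left(-3 - 2\right) = 0 \left(-5\right) = 0$)
$O{\left(o \right)} = -204 + o^{2}$ ($O{\left(o \right)} = \left(o^{2} + 0 o\right) - 204 = \left(o^{2} + 0\right) - 204 = o^{2} - 204 = -204 + o^{2}$)
$O{\left(-47 \right)} - -14624 = \left(-204 + \left(-47\right)^{2}\right) - -14624 = \left(-204 + 2209\right) + 14624 = 2005 + 14624 = 16629$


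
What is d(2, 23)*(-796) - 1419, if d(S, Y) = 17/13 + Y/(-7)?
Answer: 14151/91 ≈ 155.51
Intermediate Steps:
d(S, Y) = 17/13 - Y/7 (d(S, Y) = 17*(1/13) + Y*(-⅐) = 17/13 - Y/7)
d(2, 23)*(-796) - 1419 = (17/13 - ⅐*23)*(-796) - 1419 = (17/13 - 23/7)*(-796) - 1419 = -180/91*(-796) - 1419 = 143280/91 - 1419 = 14151/91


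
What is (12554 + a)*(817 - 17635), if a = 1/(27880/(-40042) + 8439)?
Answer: -35669530720064166/168943279 ≈ -2.1113e+8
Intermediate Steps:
a = 20021/168943279 (a = 1/(27880*(-1/40042) + 8439) = 1/(-13940/20021 + 8439) = 1/(168943279/20021) = 20021/168943279 ≈ 0.00011851)
(12554 + a)*(817 - 17635) = (12554 + 20021/168943279)*(817 - 17635) = (2120913944587/168943279)*(-16818) = -35669530720064166/168943279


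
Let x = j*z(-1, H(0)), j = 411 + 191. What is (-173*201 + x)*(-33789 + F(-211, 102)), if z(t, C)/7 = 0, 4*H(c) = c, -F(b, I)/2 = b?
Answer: 1160270691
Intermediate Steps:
F(b, I) = -2*b
H(c) = c/4
z(t, C) = 0 (z(t, C) = 7*0 = 0)
j = 602
x = 0 (x = 602*0 = 0)
(-173*201 + x)*(-33789 + F(-211, 102)) = (-173*201 + 0)*(-33789 - 2*(-211)) = (-34773 + 0)*(-33789 + 422) = -34773*(-33367) = 1160270691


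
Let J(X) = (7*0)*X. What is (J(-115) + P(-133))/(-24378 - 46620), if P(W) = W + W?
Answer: 133/35499 ≈ 0.0037466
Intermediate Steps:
J(X) = 0 (J(X) = 0*X = 0)
P(W) = 2*W
(J(-115) + P(-133))/(-24378 - 46620) = (0 + 2*(-133))/(-24378 - 46620) = (0 - 266)/(-70998) = -266*(-1/70998) = 133/35499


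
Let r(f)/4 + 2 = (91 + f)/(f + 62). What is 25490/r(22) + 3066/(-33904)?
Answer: -1814864079/186472 ≈ -9732.6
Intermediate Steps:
r(f) = -8 + 4*(91 + f)/(62 + f) (r(f) = -8 + 4*((91 + f)/(f + 62)) = -8 + 4*((91 + f)/(62 + f)) = -8 + 4*(91 + f)/(62 + f))
25490/r(22) + 3066/(-33904) = 25490/((4*(-33 - 1*22)/(62 + 22))) + 3066/(-33904) = 25490/((4*(-33 - 22)/84)) + 3066*(-1/33904) = 25490/((4*(1/84)*(-55))) - 1533/16952 = 25490/(-55/21) - 1533/16952 = 25490*(-21/55) - 1533/16952 = -107058/11 - 1533/16952 = -1814864079/186472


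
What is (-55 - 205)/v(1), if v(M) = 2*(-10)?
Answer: 13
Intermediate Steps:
v(M) = -20
(-55 - 205)/v(1) = (-55 - 205)/(-20) = -260*(-1/20) = 13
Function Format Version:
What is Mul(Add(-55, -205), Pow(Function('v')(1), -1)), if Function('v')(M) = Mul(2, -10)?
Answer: 13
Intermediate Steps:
Function('v')(M) = -20
Mul(Add(-55, -205), Pow(Function('v')(1), -1)) = Mul(Add(-55, -205), Pow(-20, -1)) = Mul(-260, Rational(-1, 20)) = 13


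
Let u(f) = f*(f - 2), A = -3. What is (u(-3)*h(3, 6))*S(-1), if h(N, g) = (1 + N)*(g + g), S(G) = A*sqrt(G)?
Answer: -2160*I ≈ -2160.0*I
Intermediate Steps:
S(G) = -3*sqrt(G)
h(N, g) = 2*g*(1 + N) (h(N, g) = (1 + N)*(2*g) = 2*g*(1 + N))
u(f) = f*(-2 + f)
(u(-3)*h(3, 6))*S(-1) = ((-3*(-2 - 3))*(2*6*(1 + 3)))*(-3*I) = ((-3*(-5))*(2*6*4))*(-3*I) = (15*48)*(-3*I) = 720*(-3*I) = -2160*I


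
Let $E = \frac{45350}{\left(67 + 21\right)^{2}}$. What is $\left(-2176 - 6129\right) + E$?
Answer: $- \frac{32134285}{3872} \approx -8299.1$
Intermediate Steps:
$E = \frac{22675}{3872}$ ($E = \frac{45350}{88^{2}} = \frac{45350}{7744} = 45350 \cdot \frac{1}{7744} = \frac{22675}{3872} \approx 5.8561$)
$\left(-2176 - 6129\right) + E = \left(-2176 - 6129\right) + \frac{22675}{3872} = -8305 + \frac{22675}{3872} = - \frac{32134285}{3872}$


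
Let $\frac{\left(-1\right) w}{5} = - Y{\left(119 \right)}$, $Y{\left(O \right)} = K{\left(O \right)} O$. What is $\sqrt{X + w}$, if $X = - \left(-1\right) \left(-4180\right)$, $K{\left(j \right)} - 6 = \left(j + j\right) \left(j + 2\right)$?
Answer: $30 \sqrt{19038} \approx 4139.3$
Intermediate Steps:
$K{\left(j \right)} = 6 + 2 j \left(2 + j\right)$ ($K{\left(j \right)} = 6 + \left(j + j\right) \left(j + 2\right) = 6 + 2 j \left(2 + j\right)$)
$X = -4180$ ($X = \left(-1\right) 4180 = -4180$)
$Y{\left(O \right)} = O \left(6 + 2 O^{2} + 4 O\right)$ ($Y{\left(O \right)} = \left(6 + 2 O^{2} + 4 O\right) O = O \left(6 + 2 O^{2} + 4 O\right)$)
$w = 17138380$ ($w = - 5 \left(- 2 \cdot 119 \left(3 + 119^{2} + 2 \cdot 119\right)\right) = - 5 \left(- 2 \cdot 119 \left(3 + 14161 + 238\right)\right) = - 5 \left(- 2 \cdot 119 \cdot 14402\right) = - 5 \left(\left(-1\right) 3427676\right) = \left(-5\right) \left(-3427676\right) = 17138380$)
$\sqrt{X + w} = \sqrt{-4180 + 17138380} = \sqrt{17134200} = 30 \sqrt{19038}$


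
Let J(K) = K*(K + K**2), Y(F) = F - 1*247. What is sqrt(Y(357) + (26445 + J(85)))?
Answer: sqrt(647905) ≈ 804.93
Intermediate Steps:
Y(F) = -247 + F (Y(F) = F - 247 = -247 + F)
sqrt(Y(357) + (26445 + J(85))) = sqrt((-247 + 357) + (26445 + 85**2*(1 + 85))) = sqrt(110 + (26445 + 7225*86)) = sqrt(110 + (26445 + 621350)) = sqrt(110 + 647795) = sqrt(647905)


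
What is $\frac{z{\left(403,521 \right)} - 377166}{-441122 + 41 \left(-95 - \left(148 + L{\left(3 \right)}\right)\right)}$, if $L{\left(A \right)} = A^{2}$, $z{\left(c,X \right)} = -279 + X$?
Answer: $\frac{188462}{225727} \approx 0.83491$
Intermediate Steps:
$\frac{z{\left(403,521 \right)} - 377166}{-441122 + 41 \left(-95 - \left(148 + L{\left(3 \right)}\right)\right)} = \frac{\left(-279 + 521\right) - 377166}{-441122 + 41 \left(-95 - 157\right)} = \frac{242 - 377166}{-441122 + 41 \left(-95 - 157\right)} = - \frac{376924}{-441122 + 41 \left(-95 - 157\right)} = - \frac{376924}{-441122 + 41 \left(-252\right)} = - \frac{376924}{-441122 - 10332} = - \frac{376924}{-451454} = \left(-376924\right) \left(- \frac{1}{451454}\right) = \frac{188462}{225727}$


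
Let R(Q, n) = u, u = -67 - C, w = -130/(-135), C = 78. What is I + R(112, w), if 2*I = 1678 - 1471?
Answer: -83/2 ≈ -41.500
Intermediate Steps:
I = 207/2 (I = (1678 - 1471)/2 = (½)*207 = 207/2 ≈ 103.50)
w = 26/27 (w = -130*(-1/135) = 26/27 ≈ 0.96296)
u = -145 (u = -67 - 1*78 = -67 - 78 = -145)
R(Q, n) = -145
I + R(112, w) = 207/2 - 145 = -83/2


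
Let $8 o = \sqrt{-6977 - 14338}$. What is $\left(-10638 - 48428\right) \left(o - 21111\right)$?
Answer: $1246942326 - \frac{206731 i \sqrt{435}}{4} \approx 1.2469 \cdot 10^{9} - 1.0779 \cdot 10^{6} i$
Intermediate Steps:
$o = \frac{7 i \sqrt{435}}{8}$ ($o = \frac{\sqrt{-6977 - 14338}}{8} = \frac{\sqrt{-21315}}{8} = \frac{7 i \sqrt{435}}{8} \approx 18.25 i$)
$\left(-10638 - 48428\right) \left(o - 21111\right) = \left(-10638 - 48428\right) \left(\frac{7 i \sqrt{435}}{8} - 21111\right) = - 59066 \left(-21111 + \frac{7 i \sqrt{435}}{8}\right) = 1246942326 - \frac{206731 i \sqrt{435}}{4}$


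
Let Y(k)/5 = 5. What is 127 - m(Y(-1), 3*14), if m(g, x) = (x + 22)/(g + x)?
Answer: 8445/67 ≈ 126.04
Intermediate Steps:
Y(k) = 25 (Y(k) = 5*5 = 25)
m(g, x) = (22 + x)/(g + x)
127 - m(Y(-1), 3*14) = 127 - (22 + 3*14)/(25 + 3*14) = 127 - (22 + 42)/(25 + 42) = 127 - 64/67 = 8445/67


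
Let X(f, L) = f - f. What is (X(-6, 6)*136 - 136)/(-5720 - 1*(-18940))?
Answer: -34/3305 ≈ -0.010287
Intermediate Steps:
X(f, L) = 0
(X(-6, 6)*136 - 136)/(-5720 - 1*(-18940)) = (0*136 - 136)/(-5720 - 1*(-18940)) = (0 - 136)/(-5720 + 18940) = -136/13220 = -136*1/13220 = -34/3305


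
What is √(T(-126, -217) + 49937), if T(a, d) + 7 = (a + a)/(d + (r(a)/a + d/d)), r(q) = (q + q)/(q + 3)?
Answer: 2*√2203103188795/13285 ≈ 223.45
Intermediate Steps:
r(q) = 2*q/(3 + q) (r(q) = (2*q)/(3 + q) = 2*q/(3 + q))
T(a, d) = -7 + 2*a/(1 + d + 2/(3 + a)) (T(a, d) = -7 + (a + a)/(d + ((2*a/(3 + a))/a + d/d)) = -7 + (2*a)/(d + (2/(3 + a) + 1)) = -7 + (2*a)/(d + (1 + 2/(3 + a))) = -7 + (2*a)/(1 + d + 2/(3 + a)) = -7 + 2*a/(1 + d + 2/(3 + a)))
√(T(-126, -217) + 49937) = √((-14 - (3 - 126)*(7 - 2*(-126) + 7*(-217)))/(2 + (1 - 217)*(3 - 126)) + 49937) = √((-14 - 1*(-123)*(7 + 252 - 1519))/(2 - 216*(-123)) + 49937) = √((-14 - 1*(-123)*(-1260))/(2 + 26568) + 49937) = √((-14 - 154980)/26570 + 49937) = √((1/26570)*(-154994) + 49937) = √(-77497/13285 + 49937) = √(663335548/13285) = 2*√2203103188795/13285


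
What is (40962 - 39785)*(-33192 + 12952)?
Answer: -23822480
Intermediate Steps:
(40962 - 39785)*(-33192 + 12952) = 1177*(-20240) = -23822480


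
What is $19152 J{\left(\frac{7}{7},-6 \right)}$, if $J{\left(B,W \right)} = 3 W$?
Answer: $-344736$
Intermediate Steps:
$19152 J{\left(\frac{7}{7},-6 \right)} = 19152 \cdot 3 \left(-6\right) = 19152 \left(-18\right) = -344736$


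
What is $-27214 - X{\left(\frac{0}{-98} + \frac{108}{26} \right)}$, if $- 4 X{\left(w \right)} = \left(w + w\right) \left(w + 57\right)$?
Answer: $- \frac{4577701}{169} \approx -27087.0$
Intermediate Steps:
$X{\left(w \right)} = - \frac{w \left(57 + w\right)}{2}$ ($X{\left(w \right)} = - \frac{\left(w + w\right) \left(w + 57\right)}{4} = - \frac{2 w \left(57 + w\right)}{4} = - \frac{w \left(57 + w\right)}{2}$)
$-27214 - X{\left(\frac{0}{-98} + \frac{108}{26} \right)} = -27214 - - \frac{\left(\frac{0}{-98} + \frac{108}{26}\right) \left(57 + \left(\frac{0}{-98} + \frac{108}{26}\right)\right)}{2} = -27214 - - \frac{\left(0 \left(- \frac{1}{98}\right) + 108 \cdot \frac{1}{26}\right) \left(57 + \left(0 \left(- \frac{1}{98}\right) + 108 \cdot \frac{1}{26}\right)\right)}{2} = -27214 - - \frac{\left(0 + \frac{54}{13}\right) \left(57 + \left(0 + \frac{54}{13}\right)\right)}{2} = -27214 - \left(- \frac{1}{2}\right) \frac{54}{13} \left(57 + \frac{54}{13}\right) = -27214 - \left(- \frac{1}{2}\right) \frac{54}{13} \cdot \frac{795}{13} = -27214 - - \frac{21465}{169} = -27214 + \frac{21465}{169} = - \frac{4577701}{169}$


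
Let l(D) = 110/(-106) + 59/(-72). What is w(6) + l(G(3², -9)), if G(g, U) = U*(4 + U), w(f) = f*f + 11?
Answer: 172265/3816 ≈ 45.143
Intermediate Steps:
w(f) = 11 + f² (w(f) = f² + 11 = 11 + f²)
l(D) = -7087/3816 (l(D) = 110*(-1/106) + 59*(-1/72) = -55/53 - 59/72 = -7087/3816)
w(6) + l(G(3², -9)) = (11 + 6²) - 7087/3816 = (11 + 36) - 7087/3816 = 47 - 7087/3816 = 172265/3816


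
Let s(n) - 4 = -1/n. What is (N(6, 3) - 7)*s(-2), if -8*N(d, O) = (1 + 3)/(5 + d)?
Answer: -1395/44 ≈ -31.705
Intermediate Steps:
N(d, O) = -1/(2*(5 + d)) (N(d, O) = -(1 + 3)/(8*(5 + d)) = -1/(2*(5 + d)))
s(n) = 4 - 1/n
(N(6, 3) - 7)*s(-2) = (-1/(10 + 2*6) - 7)*(4 - 1/(-2)) = (-1/(10 + 12) - 7)*(4 - 1*(-½)) = (-1/22 - 7)*(4 + ½) = (-1*1/22 - 7)*(9/2) = (-1/22 - 7)*(9/2) = -155/22*9/2 = -1395/44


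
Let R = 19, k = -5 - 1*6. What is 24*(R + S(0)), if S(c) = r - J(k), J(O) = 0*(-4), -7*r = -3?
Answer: 3264/7 ≈ 466.29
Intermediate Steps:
r = 3/7 (r = -⅐*(-3) = 3/7 ≈ 0.42857)
k = -11 (k = -5 - 6 = -11)
J(O) = 0
S(c) = 3/7 (S(c) = 3/7 - 1*0 = 3/7 + 0 = 3/7)
24*(R + S(0)) = 24*(19 + 3/7) = 24*(136/7) = 3264/7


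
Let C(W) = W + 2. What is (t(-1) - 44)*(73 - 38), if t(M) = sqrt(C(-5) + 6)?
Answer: -1540 + 35*sqrt(3) ≈ -1479.4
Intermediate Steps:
C(W) = 2 + W
t(M) = sqrt(3) (t(M) = sqrt((2 - 5) + 6) = sqrt(-3 + 6) = sqrt(3))
(t(-1) - 44)*(73 - 38) = (sqrt(3) - 44)*(73 - 38) = (-44 + sqrt(3))*35 = -1540 + 35*sqrt(3)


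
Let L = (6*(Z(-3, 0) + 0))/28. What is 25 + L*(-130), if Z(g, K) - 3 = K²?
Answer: -410/7 ≈ -58.571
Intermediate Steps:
Z(g, K) = 3 + K²
L = 9/14 (L = (6*((3 + 0²) + 0))/28 = (6*((3 + 0) + 0))*(1/28) = (6*(3 + 0))*(1/28) = (6*3)*(1/28) = 18*(1/28) = 9/14 ≈ 0.64286)
25 + L*(-130) = 25 + (9/14)*(-130) = 25 - 585/7 = -410/7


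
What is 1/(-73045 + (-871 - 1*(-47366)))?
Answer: -1/26550 ≈ -3.7665e-5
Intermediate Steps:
1/(-73045 + (-871 - 1*(-47366))) = 1/(-73045 + (-871 + 47366)) = 1/(-73045 + 46495) = 1/(-26550) = -1/26550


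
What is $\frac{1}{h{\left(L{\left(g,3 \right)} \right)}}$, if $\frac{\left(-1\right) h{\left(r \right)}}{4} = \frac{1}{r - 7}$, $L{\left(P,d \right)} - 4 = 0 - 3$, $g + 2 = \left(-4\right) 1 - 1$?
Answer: $\frac{3}{2} \approx 1.5$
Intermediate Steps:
$g = -7$ ($g = -2 - 5 = -7$)
$L{\left(P,d \right)} = 1$ ($L{\left(P,d \right)} = 4 + \left(0 - 3\right) = 4 - 3 = 1$)
$h{\left(r \right)} = - \frac{4}{-7 + r}$ ($h{\left(r \right)} = - \frac{4}{r - 7} = - \frac{4}{-7 + r}$)
$\frac{1}{h{\left(L{\left(g,3 \right)} \right)}} = \frac{1}{\left(-4\right) \frac{1}{-7 + 1}} = \frac{1}{\left(-4\right) \frac{1}{-6}} = \frac{1}{\left(-4\right) \left(- \frac{1}{6}\right)} = \frac{1}{\frac{2}{3}} = \frac{3}{2}$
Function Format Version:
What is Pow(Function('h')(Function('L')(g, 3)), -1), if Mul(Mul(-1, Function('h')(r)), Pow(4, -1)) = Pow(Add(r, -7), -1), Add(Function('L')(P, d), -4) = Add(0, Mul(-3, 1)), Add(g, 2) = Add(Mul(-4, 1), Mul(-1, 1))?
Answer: Rational(3, 2) ≈ 1.5000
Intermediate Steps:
g = -7 (g = Add(-2, Add(Mul(-4, 1), Mul(-1, 1))) = Add(-2, Add(-4, -1)) = Add(-2, -5) = -7)
Function('L')(P, d) = 1 (Function('L')(P, d) = Add(4, Add(0, Mul(-3, 1))) = Add(4, Add(0, -3)) = Add(4, -3) = 1)
Function('h')(r) = Mul(-4, Pow(Add(-7, r), -1)) (Function('h')(r) = Mul(-4, Pow(Add(r, -7), -1)) = Mul(-4, Pow(Add(-7, r), -1)))
Pow(Function('h')(Function('L')(g, 3)), -1) = Pow(Mul(-4, Pow(Add(-7, 1), -1)), -1) = Pow(Mul(-4, Pow(-6, -1)), -1) = Pow(Mul(-4, Rational(-1, 6)), -1) = Pow(Rational(2, 3), -1) = Rational(3, 2)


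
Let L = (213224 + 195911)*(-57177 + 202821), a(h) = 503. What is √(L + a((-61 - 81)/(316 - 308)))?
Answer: √59588058443 ≈ 2.4411e+5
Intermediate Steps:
L = 59588057940 (L = 409135*145644 = 59588057940)
√(L + a((-61 - 81)/(316 - 308))) = √(59588057940 + 503) = √59588058443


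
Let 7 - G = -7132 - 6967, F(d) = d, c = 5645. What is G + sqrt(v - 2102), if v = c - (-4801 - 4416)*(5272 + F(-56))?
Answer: 14106 + sqrt(48079415) ≈ 21040.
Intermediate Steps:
v = 48081517 (v = 5645 - (-4801 - 4416)*(5272 - 56) = 5645 - (-9217)*5216 = 5645 - 1*(-48075872) = 5645 + 48075872 = 48081517)
G = 14106 (G = 7 - (-7132 - 6967) = 7 - 1*(-14099) = 7 + 14099 = 14106)
G + sqrt(v - 2102) = 14106 + sqrt(48081517 - 2102) = 14106 + sqrt(48079415)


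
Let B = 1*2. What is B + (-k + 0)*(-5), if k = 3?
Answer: 17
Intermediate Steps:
B = 2
B + (-k + 0)*(-5) = 2 + (-1*3 + 0)*(-5) = 2 + (-3 + 0)*(-5) = 2 - 3*(-5) = 2 + 15 = 17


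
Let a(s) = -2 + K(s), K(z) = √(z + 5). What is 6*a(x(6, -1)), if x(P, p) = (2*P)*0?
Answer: -12 + 6*√5 ≈ 1.4164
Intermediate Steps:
K(z) = √(5 + z)
x(P, p) = 0
a(s) = -2 + √(5 + s)
6*a(x(6, -1)) = 6*(-2 + √(5 + 0)) = 6*(-2 + √5) = -12 + 6*√5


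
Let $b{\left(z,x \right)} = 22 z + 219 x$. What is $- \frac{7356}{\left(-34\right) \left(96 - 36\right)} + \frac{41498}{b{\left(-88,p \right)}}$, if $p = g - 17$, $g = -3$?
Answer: $- \frac{397869}{134215} \approx -2.9644$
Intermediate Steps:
$p = -20$ ($p = -3 - 17 = -20$)
$- \frac{7356}{\left(-34\right) \left(96 - 36\right)} + \frac{41498}{b{\left(-88,p \right)}} = - \frac{7356}{\left(-34\right) \left(96 - 36\right)} + \frac{41498}{22 \left(-88\right) + 219 \left(-20\right)} = - \frac{7356}{\left(-34\right) 60} + \frac{41498}{-1936 - 4380} = - \frac{7356}{-2040} + \frac{41498}{-6316} = \left(-7356\right) \left(- \frac{1}{2040}\right) + 41498 \left(- \frac{1}{6316}\right) = \frac{613}{170} - \frac{20749}{3158} = - \frac{397869}{134215}$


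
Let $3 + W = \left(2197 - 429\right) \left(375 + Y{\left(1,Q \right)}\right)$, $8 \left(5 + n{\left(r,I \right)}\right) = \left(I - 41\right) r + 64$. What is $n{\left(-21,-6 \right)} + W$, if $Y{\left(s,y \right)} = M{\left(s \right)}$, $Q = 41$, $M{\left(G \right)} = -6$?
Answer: $\frac{5220123}{8} \approx 6.5252 \cdot 10^{5}$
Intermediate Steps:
$Y{\left(s,y \right)} = -6$
$n{\left(r,I \right)} = 3 + \frac{r \left(-41 + I\right)}{8}$ ($n{\left(r,I \right)} = -5 + \frac{\left(I - 41\right) r + 64}{8} = -5 + \frac{\left(-41 + I\right) r + 64}{8} = -5 + \frac{r \left(-41 + I\right) + 64}{8} = -5 + \frac{64 + r \left(-41 + I\right)}{8} = -5 + \left(8 + \frac{r \left(-41 + I\right)}{8}\right) = 3 + \frac{r \left(-41 + I\right)}{8}$)
$W = 652389$ ($W = -3 + \left(2197 - 429\right) \left(375 - 6\right) = -3 + 1768 \cdot 369 = -3 + 652392 = 652389$)
$n{\left(-21,-6 \right)} + W = \left(3 - - \frac{861}{8} + \frac{1}{8} \left(-6\right) \left(-21\right)\right) + 652389 = \left(3 + \frac{861}{8} + \frac{63}{4}\right) + 652389 = \frac{1011}{8} + 652389 = \frac{5220123}{8}$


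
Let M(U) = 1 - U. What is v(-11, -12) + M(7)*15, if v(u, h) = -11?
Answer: -101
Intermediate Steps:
v(-11, -12) + M(7)*15 = -11 + (1 - 1*7)*15 = -11 + (1 - 7)*15 = -11 - 6*15 = -11 - 90 = -101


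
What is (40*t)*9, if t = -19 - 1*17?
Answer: -12960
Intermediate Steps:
t = -36 (t = -19 - 17 = -36)
(40*t)*9 = (40*(-36))*9 = -1440*9 = -12960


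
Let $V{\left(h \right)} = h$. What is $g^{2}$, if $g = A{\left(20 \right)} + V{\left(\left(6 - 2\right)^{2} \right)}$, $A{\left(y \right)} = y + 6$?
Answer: $1764$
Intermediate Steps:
$A{\left(y \right)} = 6 + y$
$g = 42$ ($g = \left(6 + 20\right) + \left(6 - 2\right)^{2} = 26 + 4^{2} = 26 + 16 = 42$)
$g^{2} = 42^{2} = 1764$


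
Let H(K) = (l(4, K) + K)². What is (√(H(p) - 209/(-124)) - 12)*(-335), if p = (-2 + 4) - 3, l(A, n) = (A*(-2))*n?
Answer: 4020 - 335*√194835/62 ≈ 1635.0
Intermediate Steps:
l(A, n) = -2*A*n (l(A, n) = (-2*A)*n = -2*A*n)
p = -1 (p = 2 - 3 = -1)
H(K) = 49*K² (H(K) = (-2*4*K + K)² = (-8*K + K)² = (-7*K)² = 49*K²)
(√(H(p) - 209/(-124)) - 12)*(-335) = (√(49*(-1)² - 209/(-124)) - 12)*(-335) = (√(49*1 - 209*(-1/124)) - 12)*(-335) = (√(49 + 209/124) - 12)*(-335) = (√(6285/124) - 12)*(-335) = (√194835/62 - 12)*(-335) = (-12 + √194835/62)*(-335) = 4020 - 335*√194835/62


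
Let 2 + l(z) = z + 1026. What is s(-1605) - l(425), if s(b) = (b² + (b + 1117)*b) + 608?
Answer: 3358424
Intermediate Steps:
l(z) = 1024 + z (l(z) = -2 + (z + 1026) = -2 + (1026 + z) = 1024 + z)
s(b) = 608 + b² + b*(1117 + b) (s(b) = (b² + (1117 + b)*b) + 608 = (b² + b*(1117 + b)) + 608 = 608 + b² + b*(1117 + b))
s(-1605) - l(425) = (608 + 2*(-1605)² + 1117*(-1605)) - (1024 + 425) = (608 + 2*2576025 - 1792785) - 1*1449 = (608 + 5152050 - 1792785) - 1449 = 3359873 - 1449 = 3358424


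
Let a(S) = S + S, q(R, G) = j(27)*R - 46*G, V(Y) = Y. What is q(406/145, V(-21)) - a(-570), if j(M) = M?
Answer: 10908/5 ≈ 2181.6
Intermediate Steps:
q(R, G) = -46*G + 27*R (q(R, G) = 27*R - 46*G = -46*G + 27*R)
a(S) = 2*S
q(406/145, V(-21)) - a(-570) = (-46*(-21) + 27*(406/145)) - 2*(-570) = (966 + 27*(406*(1/145))) - 1*(-1140) = (966 + 27*(14/5)) + 1140 = (966 + 378/5) + 1140 = 5208/5 + 1140 = 10908/5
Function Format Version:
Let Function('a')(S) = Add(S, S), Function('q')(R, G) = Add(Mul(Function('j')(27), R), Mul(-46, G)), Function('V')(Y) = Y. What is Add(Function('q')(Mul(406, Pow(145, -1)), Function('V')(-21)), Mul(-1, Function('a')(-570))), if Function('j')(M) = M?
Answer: Rational(10908, 5) ≈ 2181.6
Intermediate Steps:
Function('q')(R, G) = Add(Mul(-46, G), Mul(27, R)) (Function('q')(R, G) = Add(Mul(27, R), Mul(-46, G)) = Add(Mul(-46, G), Mul(27, R)))
Function('a')(S) = Mul(2, S)
Add(Function('q')(Mul(406, Pow(145, -1)), Function('V')(-21)), Mul(-1, Function('a')(-570))) = Add(Add(Mul(-46, -21), Mul(27, Mul(406, Pow(145, -1)))), Mul(-1, Mul(2, -570))) = Add(Add(966, Mul(27, Mul(406, Rational(1, 145)))), Mul(-1, -1140)) = Add(Add(966, Mul(27, Rational(14, 5))), 1140) = Add(Add(966, Rational(378, 5)), 1140) = Add(Rational(5208, 5), 1140) = Rational(10908, 5)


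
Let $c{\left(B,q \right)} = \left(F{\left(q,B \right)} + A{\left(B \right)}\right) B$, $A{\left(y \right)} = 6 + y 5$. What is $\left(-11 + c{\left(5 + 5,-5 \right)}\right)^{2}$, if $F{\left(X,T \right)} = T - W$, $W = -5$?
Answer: $488601$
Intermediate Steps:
$A{\left(y \right)} = 6 + 5 y$
$F{\left(X,T \right)} = 5 + T$ ($F{\left(X,T \right)} = T - -5 = T + 5 = 5 + T$)
$c{\left(B,q \right)} = B \left(11 + 6 B\right)$ ($c{\left(B,q \right)} = \left(\left(5 + B\right) + \left(6 + 5 B\right)\right) B = \left(11 + 6 B\right) B = B \left(11 + 6 B\right)$)
$\left(-11 + c{\left(5 + 5,-5 \right)}\right)^{2} = \left(-11 + \left(5 + 5\right) \left(11 + 6 \left(5 + 5\right)\right)\right)^{2} = \left(-11 + 10 \left(11 + 6 \cdot 10\right)\right)^{2} = \left(-11 + 10 \left(11 + 60\right)\right)^{2} = \left(-11 + 10 \cdot 71\right)^{2} = \left(-11 + 710\right)^{2} = 699^{2} = 488601$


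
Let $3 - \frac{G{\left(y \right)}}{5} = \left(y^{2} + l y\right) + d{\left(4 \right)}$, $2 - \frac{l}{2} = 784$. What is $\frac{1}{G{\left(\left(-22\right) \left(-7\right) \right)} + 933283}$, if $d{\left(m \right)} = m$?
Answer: $\frac{1}{2018978} \approx 4.953 \cdot 10^{-7}$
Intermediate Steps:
$l = -1564$ ($l = 4 - 1568 = -1564$)
$G{\left(y \right)} = -5 - 5 y^{2} + 7820 y$ ($G{\left(y \right)} = 15 - 5 \left(\left(y^{2} - 1564 y\right) + 4\right) = 15 - 5 \left(4 + y^{2} - 1564 y\right) = 15 - \left(20 - 7820 y + 5 y^{2}\right) = -5 - 5 y^{2} + 7820 y$)
$\frac{1}{G{\left(\left(-22\right) \left(-7\right) \right)} + 933283} = \frac{1}{\left(-5 - 5 \left(\left(-22\right) \left(-7\right)\right)^{2} + 7820 \left(\left(-22\right) \left(-7\right)\right)\right) + 933283} = \frac{1}{\left(-5 - 5 \cdot 154^{2} + 7820 \cdot 154\right) + 933283} = \frac{1}{\left(-5 - 118580 + 1204280\right) + 933283} = \frac{1}{1085695 + 933283} = \frac{1}{2018978}$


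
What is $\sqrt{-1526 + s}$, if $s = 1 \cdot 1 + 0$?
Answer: $5 i \sqrt{61} \approx 39.051 i$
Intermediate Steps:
$s = 1$ ($s = 1 + 0 = 1$)
$\sqrt{-1526 + s} = \sqrt{-1526 + 1} = \sqrt{-1525} = 5 i \sqrt{61}$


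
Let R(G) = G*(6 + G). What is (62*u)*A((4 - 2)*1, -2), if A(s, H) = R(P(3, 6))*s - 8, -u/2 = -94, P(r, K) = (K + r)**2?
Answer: 164186416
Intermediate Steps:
u = 188 (u = -2*(-94) = 188)
A(s, H) = -8 + 7047*s (A(s, H) = ((6 + 3)**2*(6 + (6 + 3)**2))*s - 8 = (9**2*(6 + 9**2))*s - 8 = (81*(6 + 81))*s - 8 = (81*87)*s - 8 = 7047*s - 8 = -8 + 7047*s)
(62*u)*A((4 - 2)*1, -2) = (62*188)*(-8 + 7047*((4 - 2)*1)) = 11656*(-8 + 7047*(2*1)) = 11656*(-8 + 7047*2) = 11656*(-8 + 14094) = 11656*14086 = 164186416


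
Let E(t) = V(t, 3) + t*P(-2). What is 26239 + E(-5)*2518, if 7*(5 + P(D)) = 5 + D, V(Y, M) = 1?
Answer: 604179/7 ≈ 86311.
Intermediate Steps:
P(D) = -30/7 + D/7 (P(D) = -5 + (5 + D)/7 = -5 + (5/7 + D/7) = -30/7 + D/7)
E(t) = 1 - 32*t/7 (E(t) = 1 + t*(-30/7 + (⅐)*(-2)) = 1 + t*(-30/7 - 2/7) = 1 + t*(-32/7) = 1 - 32*t/7)
26239 + E(-5)*2518 = 26239 + (1 - 32/7*(-5))*2518 = 26239 + (1 + 160/7)*2518 = 26239 + (167/7)*2518 = 26239 + 420506/7 = 604179/7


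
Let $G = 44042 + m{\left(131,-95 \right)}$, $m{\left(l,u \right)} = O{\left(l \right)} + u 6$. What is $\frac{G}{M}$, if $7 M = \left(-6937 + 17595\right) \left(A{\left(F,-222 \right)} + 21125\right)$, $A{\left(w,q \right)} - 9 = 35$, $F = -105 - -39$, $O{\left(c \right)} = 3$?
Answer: $\frac{304325}{225619202} \approx 0.0013488$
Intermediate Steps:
$F = -66$ ($F = -105 + 39 = -66$)
$A{\left(w,q \right)} = 44$ ($A{\left(w,q \right)} = 9 + 35 = 44$)
$m{\left(l,u \right)} = 3 + 6 u$ ($m{\left(l,u \right)} = 3 + u 6 = 3 + 6 u$)
$M = \frac{225619202}{7}$ ($M = \frac{\left(-6937 + 17595\right) \left(44 + 21125\right)}{7} = \frac{10658 \cdot 21169}{7} = \frac{1}{7} \cdot 225619202 = \frac{225619202}{7} \approx 3.2231 \cdot 10^{7}$)
$G = 43475$ ($G = 44042 + \left(3 + 6 \left(-95\right)\right) = 44042 + \left(3 - 570\right) = 44042 - 567 = 43475$)
$\frac{G}{M} = \frac{43475}{\frac{225619202}{7}} = 43475 \cdot \frac{7}{225619202} = \frac{304325}{225619202}$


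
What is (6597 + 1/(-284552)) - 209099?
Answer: -57622349105/284552 ≈ -2.0250e+5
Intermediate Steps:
(6597 + 1/(-284552)) - 209099 = (6597 - 1/284552) - 209099 = 1877189543/284552 - 209099 = -57622349105/284552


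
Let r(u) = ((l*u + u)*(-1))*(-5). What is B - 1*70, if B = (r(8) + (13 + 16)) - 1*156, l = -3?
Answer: -277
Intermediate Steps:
r(u) = -10*u (r(u) = ((-3*u + u)*(-1))*(-5) = (-2*u*(-1))*(-5) = (2*u)*(-5) = -10*u)
B = -207 (B = (-10*8 + (13 + 16)) - 1*156 = (-80 + 29) - 156 = -51 - 156 = -207)
B - 1*70 = -207 - 1*70 = -207 - 70 = -277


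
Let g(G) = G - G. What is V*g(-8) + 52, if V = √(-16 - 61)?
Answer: 52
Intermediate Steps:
g(G) = 0
V = I*√77 (V = √(-77) = I*√77 ≈ 8.775*I)
V*g(-8) + 52 = (I*√77)*0 + 52 = 0 + 52 = 52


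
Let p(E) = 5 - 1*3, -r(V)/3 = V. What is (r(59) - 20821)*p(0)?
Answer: -41996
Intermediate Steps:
r(V) = -3*V
p(E) = 2 (p(E) = 5 - 3 = 2)
(r(59) - 20821)*p(0) = (-3*59 - 20821)*2 = (-177 - 20821)*2 = -20998*2 = -41996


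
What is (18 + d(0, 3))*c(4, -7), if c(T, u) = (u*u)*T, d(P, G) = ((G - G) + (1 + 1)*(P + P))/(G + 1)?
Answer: 3528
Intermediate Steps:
d(P, G) = 4*P/(1 + G) (d(P, G) = (0 + 2*(2*P))/(1 + G) = (0 + 4*P)/(1 + G) = (4*P)/(1 + G) = 4*P/(1 + G))
c(T, u) = T*u**2 (c(T, u) = u**2*T = T*u**2)
(18 + d(0, 3))*c(4, -7) = (18 + 4*0/(1 + 3))*(4*(-7)**2) = (18 + 4*0/4)*(4*49) = (18 + 4*0*(1/4))*196 = (18 + 0)*196 = 18*196 = 3528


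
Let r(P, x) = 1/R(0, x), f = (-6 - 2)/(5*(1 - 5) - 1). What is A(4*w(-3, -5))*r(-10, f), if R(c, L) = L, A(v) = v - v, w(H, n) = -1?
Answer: 0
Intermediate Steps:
A(v) = 0
f = 8/21 (f = -8/(5*(-4) - 1) = -8/(-20 - 1) = -8/(-21) = -8*(-1/21) = 8/21 ≈ 0.38095)
r(P, x) = 1/x
A(4*w(-3, -5))*r(-10, f) = 0/(8/21) = 0*(21/8) = 0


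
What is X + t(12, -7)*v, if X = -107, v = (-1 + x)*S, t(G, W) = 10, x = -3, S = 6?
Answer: -347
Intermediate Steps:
v = -24 (v = (-1 - 3)*6 = -4*6 = -24)
X + t(12, -7)*v = -107 + 10*(-24) = -107 - 240 = -347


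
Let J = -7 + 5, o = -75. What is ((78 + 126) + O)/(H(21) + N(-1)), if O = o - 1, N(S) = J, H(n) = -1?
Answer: -128/3 ≈ -42.667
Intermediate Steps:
J = -2
N(S) = -2
O = -76 (O = -75 - 1 = -76)
((78 + 126) + O)/(H(21) + N(-1)) = ((78 + 126) - 76)/(-1 - 2) = (204 - 76)/(-3) = 128*(-⅓) = -128/3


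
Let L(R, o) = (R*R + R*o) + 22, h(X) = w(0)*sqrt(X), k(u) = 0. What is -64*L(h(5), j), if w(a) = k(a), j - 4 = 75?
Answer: -1408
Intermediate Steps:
j = 79 (j = 4 + 75 = 79)
w(a) = 0
h(X) = 0 (h(X) = 0*sqrt(X) = 0)
L(R, o) = 22 + R**2 + R*o (L(R, o) = (R**2 + R*o) + 22 = 22 + R**2 + R*o)
-64*L(h(5), j) = -64*(22 + 0**2 + 0*79) = -64*(22 + 0 + 0) = -64*22 = -1408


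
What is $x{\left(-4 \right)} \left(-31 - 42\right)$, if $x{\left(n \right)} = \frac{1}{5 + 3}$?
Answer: $- \frac{73}{8} \approx -9.125$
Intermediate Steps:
$x{\left(n \right)} = \frac{1}{8}$
$x{\left(-4 \right)} \left(-31 - 42\right) = \frac{-31 - 42}{8} = \frac{1}{8} \left(-73\right) = - \frac{73}{8}$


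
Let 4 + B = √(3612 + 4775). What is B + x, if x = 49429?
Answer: 49425 + √8387 ≈ 49517.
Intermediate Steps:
B = -4 + √8387 (B = -4 + √(3612 + 4775) = -4 + √8387 ≈ 87.581)
B + x = (-4 + √8387) + 49429 = 49425 + √8387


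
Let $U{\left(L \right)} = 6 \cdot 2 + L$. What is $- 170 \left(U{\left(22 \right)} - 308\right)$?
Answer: $46580$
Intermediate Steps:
$U{\left(L \right)} = 12 + L$
$- 170 \left(U{\left(22 \right)} - 308\right) = - 170 \left(\left(12 + 22\right) - 308\right) = - 170 \left(34 - 308\right) = \left(-170\right) \left(-274\right) = 46580$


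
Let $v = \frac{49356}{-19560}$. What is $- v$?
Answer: $\frac{4113}{1630} \approx 2.5233$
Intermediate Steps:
$v = - \frac{4113}{1630}$ ($v = 49356 \left(- \frac{1}{19560}\right) = - \frac{4113}{1630} \approx -2.5233$)
$- v = \left(-1\right) \left(- \frac{4113}{1630}\right) = \frac{4113}{1630}$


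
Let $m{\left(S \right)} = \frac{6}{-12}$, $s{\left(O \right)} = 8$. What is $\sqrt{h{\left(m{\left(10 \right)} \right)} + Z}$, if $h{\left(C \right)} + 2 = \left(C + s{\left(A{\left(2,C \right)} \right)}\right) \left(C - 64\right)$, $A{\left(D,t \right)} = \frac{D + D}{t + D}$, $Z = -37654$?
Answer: $\frac{3 i \sqrt{16951}}{2} \approx 195.29 i$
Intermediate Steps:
$A{\left(D,t \right)} = \frac{2 D}{D + t}$
$m{\left(S \right)} = - \frac{1}{2}$ ($m{\left(S \right)} = 6 \left(- \frac{1}{12}\right) = - \frac{1}{2}$)
$h{\left(C \right)} = -2 + \left(-64 + C\right) \left(8 + C\right)$ ($h{\left(C \right)} = -2 + \left(C + 8\right) \left(C - 64\right) = -2 + \left(8 + C\right) \left(-64 + C\right) = -2 + \left(-64 + C\right) \left(8 + C\right)$)
$\sqrt{h{\left(m{\left(10 \right)} \right)} + Z} = \sqrt{\left(-514 + \left(- \frac{1}{2}\right)^{2} - -28\right) - 37654} = \sqrt{\left(-514 + \frac{1}{4} + 28\right) - 37654} = \sqrt{- \frac{1943}{4} - 37654} = \sqrt{- \frac{152559}{4}} = \frac{3 i \sqrt{16951}}{2}$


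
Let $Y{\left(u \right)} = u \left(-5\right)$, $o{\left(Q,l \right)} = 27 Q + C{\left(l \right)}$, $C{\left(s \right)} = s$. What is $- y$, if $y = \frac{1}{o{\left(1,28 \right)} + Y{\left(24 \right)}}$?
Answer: $\frac{1}{65} \approx 0.015385$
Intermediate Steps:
$o{\left(Q,l \right)} = l + 27 Q$ ($o{\left(Q,l \right)} = 27 Q + l = l + 27 Q$)
$Y{\left(u \right)} = - 5 u$
$y = - \frac{1}{65}$ ($y = \frac{1}{\left(28 + 27 \cdot 1\right) - 120} = \frac{1}{\left(28 + 27\right) - 120} = \frac{1}{55 - 120} = \frac{1}{-65} = - \frac{1}{65} \approx -0.015385$)
$- y = \left(-1\right) \left(- \frac{1}{65}\right) = \frac{1}{65}$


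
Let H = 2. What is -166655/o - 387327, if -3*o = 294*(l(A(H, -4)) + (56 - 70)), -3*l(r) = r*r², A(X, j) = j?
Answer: -834577047/2156 ≈ -3.8710e+5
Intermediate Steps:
l(r) = -r³/3 (l(r) = -r*r²/3 = -r³/3)
o = -2156/3 (o = -98*(-⅓*(-4)³ + (56 - 70)) = -98*(-⅓*(-64) - 14) = -98*(64/3 - 14) = -98*22/3 = -⅓*2156 = -2156/3 ≈ -718.67)
-166655/o - 387327 = -166655/(-2156/3) - 387327 = -166655*(-3/2156) - 387327 = 499965/2156 - 387327 = -834577047/2156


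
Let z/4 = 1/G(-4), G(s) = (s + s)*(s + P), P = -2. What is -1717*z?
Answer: -1717/12 ≈ -143.08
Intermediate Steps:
G(s) = 2*s*(-2 + s) (G(s) = (s + s)*(s - 2) = (2*s)*(-2 + s) = 2*s*(-2 + s))
z = 1/12 (z = 4/((2*(-4)*(-2 - 4))) = 4/((2*(-4)*(-6))) = 4/48 = 4*(1/48) = 1/12 ≈ 0.083333)
-1717*z = -1717*1/12 = -1717/12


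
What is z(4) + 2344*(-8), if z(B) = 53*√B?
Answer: -18646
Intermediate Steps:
z(4) + 2344*(-8) = 53*√4 + 2344*(-8) = 53*2 - 18752 = 106 - 18752 = -18646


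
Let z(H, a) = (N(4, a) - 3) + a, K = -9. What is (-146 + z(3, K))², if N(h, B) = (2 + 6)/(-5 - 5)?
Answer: 630436/25 ≈ 25217.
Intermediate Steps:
N(h, B) = -⅘ (N(h, B) = 8/(-10) = 8*(-⅒) = -⅘)
z(H, a) = -19/5 + a (z(H, a) = (-⅘ - 3) + a = -19/5 + a)
(-146 + z(3, K))² = (-146 + (-19/5 - 9))² = (-146 - 64/5)² = (-794/5)² = 630436/25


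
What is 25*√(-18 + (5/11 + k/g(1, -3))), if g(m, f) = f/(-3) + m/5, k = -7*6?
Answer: 425*I*√22/11 ≈ 181.22*I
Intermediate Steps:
k = -42
g(m, f) = -f/3 + m/5 (g(m, f) = f*(-⅓) + m*(⅕) = -f/3 + m/5)
25*√(-18 + (5/11 + k/g(1, -3))) = 25*√(-18 + (5/11 - 42/(-⅓*(-3) + (⅕)*1))) = 25*√(-18 + (5*(1/11) - 42/(1 + ⅕))) = 25*√(-18 + (5/11 - 42/6/5)) = 25*√(-18 + (5/11 - 42*⅚)) = 25*√(-18 + (5/11 - 35)) = 25*√(-18 - 380/11) = 25*√(-578/11) = 25*(17*I*√22/11) = 425*I*√22/11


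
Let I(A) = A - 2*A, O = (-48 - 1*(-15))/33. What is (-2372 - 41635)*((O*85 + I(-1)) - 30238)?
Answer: 1334380254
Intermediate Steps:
O = -1 (O = (-48 + 15)*(1/33) = -33*1/33 = -1)
I(A) = -A
(-2372 - 41635)*((O*85 + I(-1)) - 30238) = (-2372 - 41635)*((-1*85 - 1*(-1)) - 30238) = -44007*((-85 + 1) - 30238) = -44007*(-84 - 30238) = -44007*(-30322) = 1334380254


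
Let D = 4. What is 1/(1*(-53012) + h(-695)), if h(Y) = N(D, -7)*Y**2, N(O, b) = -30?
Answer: -1/14543762 ≈ -6.8758e-8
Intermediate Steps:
h(Y) = -30*Y**2
1/(1*(-53012) + h(-695)) = 1/(1*(-53012) - 30*(-695)**2) = 1/(-53012 - 30*483025) = 1/(-53012 - 14490750) = 1/(-14543762) = -1/14543762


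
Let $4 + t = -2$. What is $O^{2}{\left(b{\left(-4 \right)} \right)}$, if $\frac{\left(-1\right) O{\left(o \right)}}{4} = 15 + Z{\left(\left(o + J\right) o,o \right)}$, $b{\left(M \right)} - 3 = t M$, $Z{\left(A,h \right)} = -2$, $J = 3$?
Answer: $2704$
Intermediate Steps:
$t = -6$ ($t = -4 - 2 = -6$)
$b{\left(M \right)} = 3 - 6 M$
$O{\left(o \right)} = -52$ ($O{\left(o \right)} = - 4 \left(15 - 2\right) = \left(-4\right) 13 = -52$)
$O^{2}{\left(b{\left(-4 \right)} \right)} = \left(-52\right)^{2} = 2704$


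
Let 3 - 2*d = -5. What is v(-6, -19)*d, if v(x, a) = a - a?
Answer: 0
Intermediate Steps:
v(x, a) = 0
d = 4 (d = 3/2 - ½*(-5) = 3/2 + 5/2 = 4)
v(-6, -19)*d = 0*4 = 0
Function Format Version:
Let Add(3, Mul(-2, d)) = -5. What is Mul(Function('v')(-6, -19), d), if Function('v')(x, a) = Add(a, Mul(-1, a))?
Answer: 0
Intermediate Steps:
Function('v')(x, a) = 0
d = 4 (d = Add(Rational(3, 2), Mul(Rational(-1, 2), -5)) = Add(Rational(3, 2), Rational(5, 2)) = 4)
Mul(Function('v')(-6, -19), d) = Mul(0, 4) = 0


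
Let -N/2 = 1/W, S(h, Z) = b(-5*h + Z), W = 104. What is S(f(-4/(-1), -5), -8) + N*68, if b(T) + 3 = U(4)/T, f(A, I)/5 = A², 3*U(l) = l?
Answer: -17149/3978 ≈ -4.3110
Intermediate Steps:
U(l) = l/3
f(A, I) = 5*A²
b(T) = -3 + 4/(3*T) (b(T) = -3 + ((⅓)*4)/T = -3 + 4/(3*T))
S(h, Z) = -3 + 4/(3*(Z - 5*h)) (S(h, Z) = -3 + 4/(3*(-5*h + Z)) = -3 + 4/(3*(Z - 5*h)))
N = -1/52 (N = -2/104 = -2*1/104 = -1/52 ≈ -0.019231)
S(f(-4/(-1), -5), -8) + N*68 = (4 - 9*(-8) + 45*(5*(-4/(-1))²))/(3*(-8 - 25*(-4/(-1))²)) - 1/52*68 = (4 + 72 + 45*(5*(-4*(-1))²))/(3*(-8 - 25*(-4*(-1))²)) - 17/13 = (4 + 72 + 45*(5*4²))/(3*(-8 - 25*4²)) - 17/13 = (4 + 72 + 45*(5*16))/(3*(-8 - 25*16)) - 17/13 = (4 + 72 + 45*80)/(3*(-8 - 5*80)) - 17/13 = (4 + 72 + 3600)/(3*(-8 - 400)) - 17/13 = (⅓)*3676/(-408) - 17/13 = (⅓)*(-1/408)*3676 - 17/13 = -919/306 - 17/13 = -17149/3978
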